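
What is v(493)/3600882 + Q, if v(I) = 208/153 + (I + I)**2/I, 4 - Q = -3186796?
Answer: 877859743107362/275467473 ≈ 3.1868e+6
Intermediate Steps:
Q = 3186800 (Q = 4 - 1*(-3186796) = 4 + 3186796 = 3186800)
v(I) = 208/153 + 4*I (v(I) = 208*(1/153) + (2*I)**2/I = 208/153 + (4*I**2)/I = 208/153 + 4*I)
v(493)/3600882 + Q = (208/153 + 4*493)/3600882 + 3186800 = (208/153 + 1972)*(1/3600882) + 3186800 = (301924/153)*(1/3600882) + 3186800 = 150962/275467473 + 3186800 = 877859743107362/275467473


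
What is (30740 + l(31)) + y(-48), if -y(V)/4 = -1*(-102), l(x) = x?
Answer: 30363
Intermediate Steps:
y(V) = -408 (y(V) = -(-4)*(-102) = -4*102 = -408)
(30740 + l(31)) + y(-48) = (30740 + 31) - 408 = 30771 - 408 = 30363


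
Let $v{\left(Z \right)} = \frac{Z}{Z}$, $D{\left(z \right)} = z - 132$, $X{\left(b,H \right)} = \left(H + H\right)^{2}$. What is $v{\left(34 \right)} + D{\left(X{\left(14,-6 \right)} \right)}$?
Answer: $13$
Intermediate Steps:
$X{\left(b,H \right)} = 4 H^{2}$ ($X{\left(b,H \right)} = \left(2 H\right)^{2} = 4 H^{2}$)
$D{\left(z \right)} = -132 + z$
$v{\left(Z \right)} = 1$
$v{\left(34 \right)} + D{\left(X{\left(14,-6 \right)} \right)} = 1 - \left(132 - 4 \left(-6\right)^{2}\right) = 1 + \left(-132 + 4 \cdot 36\right) = 1 + \left(-132 + 144\right) = 1 + 12 = 13$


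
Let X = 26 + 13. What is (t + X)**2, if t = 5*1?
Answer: 1936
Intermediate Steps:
t = 5
X = 39
(t + X)**2 = (5 + 39)**2 = 44**2 = 1936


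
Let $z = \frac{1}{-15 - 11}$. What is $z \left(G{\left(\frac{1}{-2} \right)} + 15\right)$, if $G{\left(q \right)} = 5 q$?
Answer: $- \frac{25}{52} \approx -0.48077$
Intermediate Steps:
$z = - \frac{1}{26}$ ($z = \frac{1}{-26} = - \frac{1}{26} \approx -0.038462$)
$z \left(G{\left(\frac{1}{-2} \right)} + 15\right) = - \frac{\frac{5}{-2} + 15}{26} = - \frac{5 \left(- \frac{1}{2}\right) + 15}{26} = - \frac{- \frac{5}{2} + 15}{26} = \left(- \frac{1}{26}\right) \frac{25}{2} = - \frac{25}{52}$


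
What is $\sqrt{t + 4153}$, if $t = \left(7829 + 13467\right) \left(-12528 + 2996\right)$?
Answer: $i \sqrt{202989319} \approx 14247.0 i$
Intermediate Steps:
$t = -202993472$ ($t = 21296 \left(-9532\right) = -202993472$)
$\sqrt{t + 4153} = \sqrt{-202993472 + 4153} = \sqrt{-202989319} = i \sqrt{202989319}$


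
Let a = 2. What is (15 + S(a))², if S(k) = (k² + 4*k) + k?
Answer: 841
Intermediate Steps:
S(k) = k² + 5*k
(15 + S(a))² = (15 + 2*(5 + 2))² = (15 + 2*7)² = (15 + 14)² = 29² = 841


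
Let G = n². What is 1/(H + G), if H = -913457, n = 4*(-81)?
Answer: -1/808481 ≈ -1.2369e-6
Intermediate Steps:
n = -324
G = 104976 (G = (-324)² = 104976)
1/(H + G) = 1/(-913457 + 104976) = 1/(-808481) = -1/808481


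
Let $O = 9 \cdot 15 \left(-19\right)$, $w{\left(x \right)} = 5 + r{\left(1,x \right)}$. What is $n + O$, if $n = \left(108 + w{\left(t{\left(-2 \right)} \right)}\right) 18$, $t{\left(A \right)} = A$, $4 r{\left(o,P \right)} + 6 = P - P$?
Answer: $-558$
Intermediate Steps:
$r{\left(o,P \right)} = - \frac{3}{2}$ ($r{\left(o,P \right)} = - \frac{3}{2} + \frac{P - P}{4} = - \frac{3}{2} + \frac{1}{4} \cdot 0 = - \frac{3}{2} + 0 = - \frac{3}{2}$)
$w{\left(x \right)} = \frac{7}{2}$ ($w{\left(x \right)} = 5 - \frac{3}{2} = \frac{7}{2}$)
$O = -2565$ ($O = 135 \left(-19\right) = -2565$)
$n = 2007$ ($n = \left(108 + \frac{7}{2}\right) 18 = \frac{223}{2} \cdot 18 = 2007$)
$n + O = 2007 - 2565 = -558$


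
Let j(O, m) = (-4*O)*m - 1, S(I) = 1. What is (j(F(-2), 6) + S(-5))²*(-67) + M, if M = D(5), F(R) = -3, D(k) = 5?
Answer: -347323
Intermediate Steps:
M = 5
j(O, m) = -1 - 4*O*m (j(O, m) = -4*O*m - 1 = -1 - 4*O*m)
(j(F(-2), 6) + S(-5))²*(-67) + M = ((-1 - 4*(-3)*6) + 1)²*(-67) + 5 = ((-1 + 72) + 1)²*(-67) + 5 = (71 + 1)²*(-67) + 5 = 72²*(-67) + 5 = 5184*(-67) + 5 = -347328 + 5 = -347323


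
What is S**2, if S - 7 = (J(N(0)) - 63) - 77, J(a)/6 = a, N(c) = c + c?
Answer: 17689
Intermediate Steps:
N(c) = 2*c
J(a) = 6*a
S = -133 (S = 7 + ((6*(2*0) - 63) - 77) = 7 + ((6*0 - 63) - 77) = 7 + ((0 - 63) - 77) = 7 + (-63 - 77) = 7 - 140 = -133)
S**2 = (-133)**2 = 17689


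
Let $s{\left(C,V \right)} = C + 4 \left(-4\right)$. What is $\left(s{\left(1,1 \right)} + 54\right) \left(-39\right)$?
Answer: $-1521$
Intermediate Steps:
$s{\left(C,V \right)} = -16 + C$ ($s{\left(C,V \right)} = C - 16 = -16 + C$)
$\left(s{\left(1,1 \right)} + 54\right) \left(-39\right) = \left(\left(-16 + 1\right) + 54\right) \left(-39\right) = \left(-15 + 54\right) \left(-39\right) = 39 \left(-39\right) = -1521$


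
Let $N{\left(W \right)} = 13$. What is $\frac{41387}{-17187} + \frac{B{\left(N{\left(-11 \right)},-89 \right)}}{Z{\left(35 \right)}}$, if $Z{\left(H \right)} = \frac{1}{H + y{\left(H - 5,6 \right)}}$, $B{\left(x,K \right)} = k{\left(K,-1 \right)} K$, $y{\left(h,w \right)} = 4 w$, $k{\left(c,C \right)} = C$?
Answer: $\frac{90207550}{17187} \approx 5248.6$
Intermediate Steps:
$B{\left(x,K \right)} = - K$
$Z{\left(H \right)} = \frac{1}{24 + H}$ ($Z{\left(H \right)} = \frac{1}{H + 4 \cdot 6} = \frac{1}{H + 24} = \frac{1}{24 + H}$)
$\frac{41387}{-17187} + \frac{B{\left(N{\left(-11 \right)},-89 \right)}}{Z{\left(35 \right)}} = \frac{41387}{-17187} + \frac{\left(-1\right) \left(-89\right)}{\frac{1}{24 + 35}} = 41387 \left(- \frac{1}{17187}\right) + \frac{89}{\frac{1}{59}} = - \frac{41387}{17187} + 89 \frac{1}{\frac{1}{59}} = - \frac{41387}{17187} + 89 \cdot 59 = - \frac{41387}{17187} + 5251 = \frac{90207550}{17187}$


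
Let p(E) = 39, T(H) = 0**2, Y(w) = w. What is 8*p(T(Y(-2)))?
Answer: 312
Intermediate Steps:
T(H) = 0
8*p(T(Y(-2))) = 8*39 = 312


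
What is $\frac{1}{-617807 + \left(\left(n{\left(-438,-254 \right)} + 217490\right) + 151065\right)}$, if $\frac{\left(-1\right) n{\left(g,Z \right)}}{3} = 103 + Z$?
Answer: $- \frac{1}{248799} \approx -4.0193 \cdot 10^{-6}$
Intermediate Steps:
$n{\left(g,Z \right)} = -309 - 3 Z$ ($n{\left(g,Z \right)} = - 3 \left(103 + Z\right) = -309 - 3 Z$)
$\frac{1}{-617807 + \left(\left(n{\left(-438,-254 \right)} + 217490\right) + 151065\right)} = \frac{1}{-617807 + \left(\left(\left(-309 - -762\right) + 217490\right) + 151065\right)} = \frac{1}{-617807 + \left(\left(\left(-309 + 762\right) + 217490\right) + 151065\right)} = \frac{1}{-617807 + \left(\left(453 + 217490\right) + 151065\right)} = \frac{1}{-617807 + \left(217943 + 151065\right)} = \frac{1}{-617807 + 369008} = \frac{1}{-248799} = - \frac{1}{248799}$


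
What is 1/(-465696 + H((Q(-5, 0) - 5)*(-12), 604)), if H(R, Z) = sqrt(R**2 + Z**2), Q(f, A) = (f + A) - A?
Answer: -29106/13554524075 - sqrt(23701)/54218096300 ≈ -2.1502e-6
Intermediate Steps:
Q(f, A) = f (Q(f, A) = (A + f) - A = f)
1/(-465696 + H((Q(-5, 0) - 5)*(-12), 604)) = 1/(-465696 + sqrt(((-5 - 5)*(-12))**2 + 604**2)) = 1/(-465696 + sqrt((-10*(-12))**2 + 364816)) = 1/(-465696 + sqrt(120**2 + 364816)) = 1/(-465696 + sqrt(14400 + 364816)) = 1/(-465696 + sqrt(379216)) = 1/(-465696 + 4*sqrt(23701))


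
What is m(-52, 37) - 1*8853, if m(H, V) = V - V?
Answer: -8853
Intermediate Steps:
m(H, V) = 0
m(-52, 37) - 1*8853 = 0 - 1*8853 = 0 - 8853 = -8853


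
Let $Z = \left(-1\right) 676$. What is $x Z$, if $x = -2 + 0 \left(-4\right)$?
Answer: $1352$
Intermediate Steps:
$x = -2$ ($x = -2 + 0 = -2$)
$Z = -676$
$x Z = \left(-2\right) \left(-676\right) = 1352$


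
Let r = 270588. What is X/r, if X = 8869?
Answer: 8869/270588 ≈ 0.032777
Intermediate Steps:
X/r = 8869/270588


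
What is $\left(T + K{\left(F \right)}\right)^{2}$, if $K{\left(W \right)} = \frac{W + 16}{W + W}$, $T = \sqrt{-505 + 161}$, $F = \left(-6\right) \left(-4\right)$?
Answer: $- \frac{12359}{36} + \frac{10 i \sqrt{86}}{3} \approx -343.31 + 30.912 i$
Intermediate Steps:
$F = 24$
$T = 2 i \sqrt{86}$ ($T = \sqrt{-344} = 2 i \sqrt{86} \approx 18.547 i$)
$K{\left(W \right)} = \frac{16 + W}{2 W}$
$\left(T + K{\left(F \right)}\right)^{2} = \left(2 i \sqrt{86} + \frac{16 + 24}{2 \cdot 24}\right)^{2} = \left(2 i \sqrt{86} + \frac{1}{2} \cdot \frac{1}{24} \cdot 40\right)^{2} = \left(2 i \sqrt{86} + \frac{5}{6}\right)^{2} = \left(\frac{5}{6} + 2 i \sqrt{86}\right)^{2}$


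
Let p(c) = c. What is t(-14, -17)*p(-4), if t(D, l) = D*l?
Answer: -952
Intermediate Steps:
t(-14, -17)*p(-4) = -14*(-17)*(-4) = 238*(-4) = -952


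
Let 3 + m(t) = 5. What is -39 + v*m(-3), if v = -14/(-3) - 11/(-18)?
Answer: -256/9 ≈ -28.444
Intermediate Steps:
v = 95/18 (v = -14*(-⅓) - 11*(-1/18) = 14/3 + 11/18 = 95/18 ≈ 5.2778)
m(t) = 2 (m(t) = -3 + 5 = 2)
-39 + v*m(-3) = -39 + (95/18)*2 = -39 + 95/9 = -256/9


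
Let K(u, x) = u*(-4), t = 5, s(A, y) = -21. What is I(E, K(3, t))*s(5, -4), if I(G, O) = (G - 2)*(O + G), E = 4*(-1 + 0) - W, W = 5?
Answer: -4851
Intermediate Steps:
E = -9 (E = 4*(-1 + 0) - 1*5 = 4*(-1) - 5 = -4 - 5 = -9)
K(u, x) = -4*u
I(G, O) = (-2 + G)*(G + O)
I(E, K(3, t))*s(5, -4) = ((-9)**2 - 2*(-9) - (-8)*3 - (-36)*3)*(-21) = (81 + 18 - 2*(-12) - 9*(-12))*(-21) = (81 + 18 + 24 + 108)*(-21) = 231*(-21) = -4851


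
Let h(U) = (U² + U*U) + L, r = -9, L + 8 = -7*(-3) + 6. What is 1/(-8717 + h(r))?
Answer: -1/8536 ≈ -0.00011715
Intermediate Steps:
L = 19 (L = -8 + (-7*(-3) + 6) = -8 + (21 + 6) = -8 + 27 = 19)
h(U) = 19 + 2*U² (h(U) = (U² + U*U) + 19 = (U² + U²) + 19 = 2*U² + 19 = 19 + 2*U²)
1/(-8717 + h(r)) = 1/(-8717 + (19 + 2*(-9)²)) = 1/(-8717 + (19 + 2*81)) = 1/(-8717 + (19 + 162)) = 1/(-8717 + 181) = 1/(-8536) = -1/8536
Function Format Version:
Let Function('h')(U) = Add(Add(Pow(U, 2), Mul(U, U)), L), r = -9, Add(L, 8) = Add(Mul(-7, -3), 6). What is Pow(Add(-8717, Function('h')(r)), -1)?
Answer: Rational(-1, 8536) ≈ -0.00011715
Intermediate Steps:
L = 19 (L = Add(-8, Add(Mul(-7, -3), 6)) = Add(-8, Add(21, 6)) = Add(-8, 27) = 19)
Function('h')(U) = Add(19, Mul(2, Pow(U, 2))) (Function('h')(U) = Add(Add(Pow(U, 2), Mul(U, U)), 19) = Add(Add(Pow(U, 2), Pow(U, 2)), 19) = Add(Mul(2, Pow(U, 2)), 19) = Add(19, Mul(2, Pow(U, 2))))
Pow(Add(-8717, Function('h')(r)), -1) = Pow(Add(-8717, Add(19, Mul(2, Pow(-9, 2)))), -1) = Pow(Add(-8717, Add(19, Mul(2, 81))), -1) = Pow(Add(-8717, Add(19, 162)), -1) = Pow(Add(-8717, 181), -1) = Pow(-8536, -1) = Rational(-1, 8536)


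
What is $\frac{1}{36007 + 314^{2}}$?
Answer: $\frac{1}{134603} \approx 7.4293 \cdot 10^{-6}$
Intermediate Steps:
$\frac{1}{36007 + 314^{2}} = \frac{1}{36007 + 98596} = \frac{1}{134603}$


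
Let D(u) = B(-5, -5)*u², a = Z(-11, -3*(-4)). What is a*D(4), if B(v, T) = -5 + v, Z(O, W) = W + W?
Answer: -3840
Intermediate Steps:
Z(O, W) = 2*W
a = 24 (a = 2*(-3*(-4)) = 2*12 = 24)
D(u) = -10*u² (D(u) = (-5 - 5)*u² = -10*u²)
a*D(4) = 24*(-10*4²) = 24*(-10*16) = 24*(-160) = -3840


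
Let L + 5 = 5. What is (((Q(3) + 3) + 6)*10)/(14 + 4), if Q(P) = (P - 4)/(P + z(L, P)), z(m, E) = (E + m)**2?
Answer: 535/108 ≈ 4.9537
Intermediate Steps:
L = 0 (L = -5 + 5 = 0)
Q(P) = (-4 + P)/(P + P**2) (Q(P) = (P - 4)/(P + (P + 0)**2) = (-4 + P)/(P + P**2))
(((Q(3) + 3) + 6)*10)/(14 + 4) = ((((-4 + 3)/(3*(1 + 3)) + 3) + 6)*10)/(14 + 4) = ((((1/3)*(-1)/4 + 3) + 6)*10)/18 = ((((1/3)*(1/4)*(-1) + 3) + 6)*10)*(1/18) = (((-1/12 + 3) + 6)*10)*(1/18) = ((35/12 + 6)*10)*(1/18) = ((107/12)*10)*(1/18) = (535/6)*(1/18) = 535/108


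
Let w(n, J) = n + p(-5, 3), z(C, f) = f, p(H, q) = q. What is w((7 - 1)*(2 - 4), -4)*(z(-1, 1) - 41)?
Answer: 360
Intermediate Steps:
w(n, J) = 3 + n (w(n, J) = n + 3 = 3 + n)
w((7 - 1)*(2 - 4), -4)*(z(-1, 1) - 41) = (3 + (7 - 1)*(2 - 4))*(1 - 41) = (3 + 6*(-2))*(-40) = (3 - 12)*(-40) = -9*(-40) = 360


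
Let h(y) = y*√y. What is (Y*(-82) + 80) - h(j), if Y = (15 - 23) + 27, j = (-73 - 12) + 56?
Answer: -1478 + 29*I*√29 ≈ -1478.0 + 156.17*I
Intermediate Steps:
j = -29 (j = -85 + 56 = -29)
h(y) = y^(3/2)
Y = 19 (Y = -8 + 27 = 19)
(Y*(-82) + 80) - h(j) = (19*(-82) + 80) - (-29)^(3/2) = (-1558 + 80) - (-29)*I*√29 = -1478 + 29*I*√29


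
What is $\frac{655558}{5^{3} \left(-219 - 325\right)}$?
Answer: $- \frac{327779}{34000} \approx -9.6406$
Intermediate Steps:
$\frac{655558}{5^{3} \left(-219 - 325\right)} = \frac{655558}{125 \left(-544\right)} = \frac{655558}{-68000} = 655558 \left(- \frac{1}{68000}\right) = - \frac{327779}{34000}$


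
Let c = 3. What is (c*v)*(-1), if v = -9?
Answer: 27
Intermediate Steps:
(c*v)*(-1) = (3*(-9))*(-1) = -27*(-1) = 27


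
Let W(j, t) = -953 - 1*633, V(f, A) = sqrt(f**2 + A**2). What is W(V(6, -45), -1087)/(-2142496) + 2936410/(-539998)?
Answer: -1572597560633/289235888752 ≈ -5.4371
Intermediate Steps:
V(f, A) = sqrt(A**2 + f**2)
W(j, t) = -1586 (W(j, t) = -953 - 633 = -1586)
W(V(6, -45), -1087)/(-2142496) + 2936410/(-539998) = -1586/(-2142496) + 2936410/(-539998) = -1586*(-1/2142496) + 2936410*(-1/539998) = 793/1071248 - 1468205/269999 = -1572597560633/289235888752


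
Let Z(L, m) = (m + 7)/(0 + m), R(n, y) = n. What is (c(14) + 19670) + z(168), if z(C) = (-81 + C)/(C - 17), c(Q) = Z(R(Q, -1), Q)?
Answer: 5940967/302 ≈ 19672.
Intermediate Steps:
Z(L, m) = (7 + m)/m
c(Q) = (7 + Q)/Q
z(C) = (-81 + C)/(-17 + C)
(c(14) + 19670) + z(168) = ((7 + 14)/14 + 19670) + (-81 + 168)/(-17 + 168) = ((1/14)*21 + 19670) + 87/151 = (3/2 + 19670) + (1/151)*87 = 39343/2 + 87/151 = 5940967/302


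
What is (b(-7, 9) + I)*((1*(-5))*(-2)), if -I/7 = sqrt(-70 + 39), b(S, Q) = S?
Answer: -70 - 70*I*sqrt(31) ≈ -70.0 - 389.74*I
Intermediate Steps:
I = -7*I*sqrt(31) (I = -7*sqrt(-70 + 39) = -7*I*sqrt(31) ≈ -38.974*I)
(b(-7, 9) + I)*((1*(-5))*(-2)) = (-7 - 7*I*sqrt(31))*((1*(-5))*(-2)) = (-7 - 7*I*sqrt(31))*(-5*(-2)) = (-7 - 7*I*sqrt(31))*10 = -70 - 70*I*sqrt(31)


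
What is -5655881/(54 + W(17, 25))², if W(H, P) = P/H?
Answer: -1634549609/889249 ≈ -1838.1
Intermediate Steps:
-5655881/(54 + W(17, 25))² = -5655881/(54 + 25/17)² = -5655881/((943/17)²) = -5655881/889249/289 = -5655881*289/889249 = -1634549609/889249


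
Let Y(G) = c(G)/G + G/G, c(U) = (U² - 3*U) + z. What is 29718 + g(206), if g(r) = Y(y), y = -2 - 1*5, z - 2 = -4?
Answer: 207965/7 ≈ 29709.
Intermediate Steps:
z = -2 (z = 2 - 4 = -2)
c(U) = -2 + U² - 3*U (c(U) = (U² - 3*U) - 2 = -2 + U² - 3*U)
y = -7 (y = -2 - 5 = -7)
Y(G) = 1 + (-2 + G² - 3*G)/G (Y(G) = (-2 + G² - 3*G)/G + G/G = (-2 + G² - 3*G)/G + 1 = 1 + (-2 + G² - 3*G)/G)
g(r) = -61/7 (g(r) = -2 - 7 - 2/(-7) = -2 - 7 - 2*(-⅐) = -2 - 7 + 2/7 = -61/7)
29718 + g(206) = 29718 - 61/7 = 207965/7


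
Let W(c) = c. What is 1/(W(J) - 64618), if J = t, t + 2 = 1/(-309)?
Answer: -309/19967581 ≈ -1.5475e-5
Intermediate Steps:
t = -619/309 (t = -2 + 1/(-309) = -2 - 1/309 = -619/309 ≈ -2.0032)
J = -619/309 ≈ -2.0032
1/(W(J) - 64618) = 1/(-619/309 - 64618) = 1/(-19967581/309) = -309/19967581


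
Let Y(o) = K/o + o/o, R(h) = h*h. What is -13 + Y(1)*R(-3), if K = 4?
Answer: 32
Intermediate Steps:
R(h) = h²
Y(o) = 1 + 4/o (Y(o) = 4/o + o/o = 4/o + 1 = 1 + 4/o)
-13 + Y(1)*R(-3) = -13 + ((4 + 1)/1)*(-3)² = -13 + (1*5)*9 = -13 + 5*9 = -13 + 45 = 32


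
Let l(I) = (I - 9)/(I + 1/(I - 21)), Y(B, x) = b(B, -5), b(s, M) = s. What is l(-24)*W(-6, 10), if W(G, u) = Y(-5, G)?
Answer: -7425/1081 ≈ -6.8686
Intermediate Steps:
Y(B, x) = B
l(I) = (-9 + I)/(I + 1/(-21 + I))
W(G, u) = -5
l(-24)*W(-6, 10) = ((189 + (-24)**2 - 30*(-24))/(1 + (-24)**2 - 21*(-24)))*(-5) = ((189 + 576 + 720)/(1 + 576 + 504))*(-5) = (1485/1081)*(-5) = -7425/1081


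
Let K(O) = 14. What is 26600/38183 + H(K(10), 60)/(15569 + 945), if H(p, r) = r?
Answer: 220781690/315277031 ≈ 0.70028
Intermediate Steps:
26600/38183 + H(K(10), 60)/(15569 + 945) = 26600/38183 + 60/(15569 + 945) = 26600*(1/38183) + 60/16514 = 26600/38183 + 60*(1/16514) = 26600/38183 + 30/8257 = 220781690/315277031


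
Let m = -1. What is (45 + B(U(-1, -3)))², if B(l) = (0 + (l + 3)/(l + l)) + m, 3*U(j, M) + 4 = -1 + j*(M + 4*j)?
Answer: 34969/16 ≈ 2185.6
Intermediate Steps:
U(j, M) = -5/3 + j*(M + 4*j)/3 (U(j, M) = -4/3 + (-1 + j*(M + 4*j))/3 = -4/3 + (-⅓ + j*(M + 4*j)/3) = -5/3 + j*(M + 4*j)/3)
B(l) = -1 + (3 + l)/(2*l) (B(l) = (0 + (l + 3)/(l + l)) - 1 = (0 + (3 + l)/((2*l))) - 1 = (0 + (3 + l)*(1/(2*l))) - 1 = (0 + (3 + l)/(2*l)) - 1 = (3 + l)/(2*l) - 1 = -1 + (3 + l)/(2*l))
(45 + B(U(-1, -3)))² = (45 + (3 - (-5/3 + (4/3)*(-1)² + (⅓)*(-3)*(-1)))/(2*(-5/3 + (4/3)*(-1)² + (⅓)*(-3)*(-1))))² = (45 + (3 - (-5/3 + (4/3)*1 + 1))/(2*(-5/3 + (4/3)*1 + 1)))² = (45 + (3 - (-5/3 + 4/3 + 1))/(2*(-5/3 + 4/3 + 1)))² = (45 + (3 - 1*⅔)/(2*(⅔)))² = (45 + (½)*(3/2)*(3 - ⅔))² = (45 + (½)*(3/2)*(7/3))² = (45 + 7/4)² = (187/4)² = 34969/16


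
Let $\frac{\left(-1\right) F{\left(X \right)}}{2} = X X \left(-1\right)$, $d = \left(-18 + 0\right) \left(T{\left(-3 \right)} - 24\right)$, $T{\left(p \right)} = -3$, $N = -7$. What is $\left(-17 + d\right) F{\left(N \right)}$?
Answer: $45962$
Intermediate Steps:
$d = 486$ ($d = \left(-18 + 0\right) \left(-3 - 24\right) = \left(-18\right) \left(-27\right) = 486$)
$F{\left(X \right)} = 2 X^{2}$ ($F{\left(X \right)} = - 2 X X \left(-1\right) = - 2 X^{2} \left(-1\right) = - 2 \left(- X^{2}\right) = 2 X^{2}$)
$\left(-17 + d\right) F{\left(N \right)} = \left(-17 + 486\right) 2 \left(-7\right)^{2} = 469 \cdot 2 \cdot 49 = 469 \cdot 98 = 45962$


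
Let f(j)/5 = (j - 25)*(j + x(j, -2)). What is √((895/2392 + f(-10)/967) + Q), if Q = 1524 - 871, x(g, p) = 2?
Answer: √875867738531162/1156532 ≈ 25.589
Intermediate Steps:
f(j) = 5*(-25 + j)*(2 + j) (f(j) = 5*((j - 25)*(j + 2)) = 5*((-25 + j)*(2 + j)) = 5*(-25 + j)*(2 + j))
Q = 653
√((895/2392 + f(-10)/967) + Q) = √((895/2392 + (-250 - 115*(-10) + 5*(-10)²)/967) + 653) = √((895*(1/2392) + (-250 + 1150 + 5*100)*(1/967)) + 653) = √((895/2392 + (-250 + 1150 + 500)*(1/967)) + 653) = √((895/2392 + 1400*(1/967)) + 653) = √((895/2392 + 1400/967) + 653) = √(4214265/2313064 + 653) = √(1514645057/2313064) = √875867738531162/1156532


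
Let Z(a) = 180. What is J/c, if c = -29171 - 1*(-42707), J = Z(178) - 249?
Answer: -23/4512 ≈ -0.0050975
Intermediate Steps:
J = -69 (J = 180 - 249 = -69)
c = 13536 (c = -29171 + 42707 = 13536)
J/c = -69/13536 = -69*1/13536 = -23/4512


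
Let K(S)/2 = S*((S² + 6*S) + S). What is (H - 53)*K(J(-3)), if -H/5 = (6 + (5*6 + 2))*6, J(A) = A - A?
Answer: 0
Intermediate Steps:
J(A) = 0
K(S) = 2*S*(S² + 7*S) (K(S) = 2*(S*((S² + 6*S) + S)) = 2*(S*(S² + 7*S)) = 2*S*(S² + 7*S))
H = -1140 (H = -5*(6 + (5*6 + 2))*6 = -5*(6 + (30 + 2))*6 = -5*(6 + 32)*6 = -190*6 = -5*228 = -1140)
(H - 53)*K(J(-3)) = (-1140 - 53)*(2*0²*(7 + 0)) = -2386*0*7 = -1193*0 = 0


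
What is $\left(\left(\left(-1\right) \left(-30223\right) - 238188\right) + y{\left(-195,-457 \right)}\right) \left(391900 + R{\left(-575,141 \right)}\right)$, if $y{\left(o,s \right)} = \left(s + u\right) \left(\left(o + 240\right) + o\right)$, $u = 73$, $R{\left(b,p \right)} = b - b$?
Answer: $-58928043500$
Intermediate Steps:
$R{\left(b,p \right)} = 0$
$y{\left(o,s \right)} = \left(73 + s\right) \left(240 + 2 o\right)$ ($y{\left(o,s \right)} = \left(s + 73\right) \left(\left(o + 240\right) + o\right) = \left(73 + s\right) \left(\left(240 + o\right) + o\right) = \left(73 + s\right) \left(240 + 2 o\right)$)
$\left(\left(\left(-1\right) \left(-30223\right) - 238188\right) + y{\left(-195,-457 \right)}\right) \left(391900 + R{\left(-575,141 \right)}\right) = \left(\left(\left(-1\right) \left(-30223\right) - 238188\right) + \left(17520 + 146 \left(-195\right) + 240 \left(-457\right) + 2 \left(-195\right) \left(-457\right)\right)\right) \left(391900 + 0\right) = \left(\left(30223 - 238188\right) + \left(17520 - 28470 - 109680 + 178230\right)\right) 391900 = \left(-207965 + 57600\right) 391900 = \left(-150365\right) 391900 = -58928043500$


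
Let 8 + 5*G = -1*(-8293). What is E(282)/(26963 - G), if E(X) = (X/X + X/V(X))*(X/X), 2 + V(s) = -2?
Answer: -139/50612 ≈ -0.0027464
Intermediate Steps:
V(s) = -4 (V(s) = -2 - 2 = -4)
G = 1657 (G = -8/5 + (-1*(-8293))/5 = -8/5 + (⅕)*8293 = -8/5 + 8293/5 = 1657)
E(X) = 1 - X/4 (E(X) = (X/X + X/(-4))*(X/X) = (1 + X*(-¼))*1 = (1 - X/4)*1 = 1 - X/4)
E(282)/(26963 - G) = (1 - ¼*282)/(26963 - 1*1657) = (1 - 141/2)/(26963 - 1657) = -139/2/25306 = -139/2*1/25306 = -139/50612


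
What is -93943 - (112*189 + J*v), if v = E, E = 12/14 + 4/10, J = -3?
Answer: -4028753/35 ≈ -1.1511e+5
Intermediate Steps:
E = 44/35 (E = 12*(1/14) + 4*(1/10) = 6/7 + 2/5 = 44/35 ≈ 1.2571)
v = 44/35 ≈ 1.2571
-93943 - (112*189 + J*v) = -93943 - (112*189 - 3*44/35) = -93943 - (21168 - 132/35) = -93943 - 1*740748/35 = -93943 - 740748/35 = -4028753/35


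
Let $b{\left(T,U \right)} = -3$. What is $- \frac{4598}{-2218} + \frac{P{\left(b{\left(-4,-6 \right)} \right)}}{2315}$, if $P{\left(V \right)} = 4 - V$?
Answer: $\frac{5329948}{2567335} \approx 2.0761$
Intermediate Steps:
$- \frac{4598}{-2218} + \frac{P{\left(b{\left(-4,-6 \right)} \right)}}{2315} = - \frac{4598}{-2218} + \frac{4 - -3}{2315} = \left(-4598\right) \left(- \frac{1}{2218}\right) + \left(4 + 3\right) \frac{1}{2315} = \frac{2299}{1109} + 7 \cdot \frac{1}{2315} = \frac{2299}{1109} + \frac{7}{2315} = \frac{5329948}{2567335}$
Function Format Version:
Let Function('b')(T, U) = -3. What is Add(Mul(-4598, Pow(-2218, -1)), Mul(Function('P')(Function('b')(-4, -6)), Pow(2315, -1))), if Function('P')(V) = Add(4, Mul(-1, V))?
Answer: Rational(5329948, 2567335) ≈ 2.0761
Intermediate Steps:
Add(Mul(-4598, Pow(-2218, -1)), Mul(Function('P')(Function('b')(-4, -6)), Pow(2315, -1))) = Add(Mul(-4598, Pow(-2218, -1)), Mul(Add(4, Mul(-1, -3)), Pow(2315, -1))) = Add(Mul(-4598, Rational(-1, 2218)), Mul(Add(4, 3), Rational(1, 2315))) = Add(Rational(2299, 1109), Mul(7, Rational(1, 2315))) = Add(Rational(2299, 1109), Rational(7, 2315)) = Rational(5329948, 2567335)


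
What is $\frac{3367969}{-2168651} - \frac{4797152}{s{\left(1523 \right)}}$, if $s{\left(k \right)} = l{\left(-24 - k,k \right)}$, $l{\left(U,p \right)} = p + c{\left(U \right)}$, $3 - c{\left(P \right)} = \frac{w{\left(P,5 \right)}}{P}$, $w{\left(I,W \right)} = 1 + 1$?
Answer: $- \frac{4025482736707325}{1279896615831} \approx -3145.2$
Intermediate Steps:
$w{\left(I,W \right)} = 2$
$c{\left(P \right)} = 3 - \frac{2}{P}$
$l{\left(U,p \right)} = 3 + p - \frac{2}{U}$ ($l{\left(U,p \right)} = p + \left(3 - \frac{2}{U}\right) = 3 + p - \frac{2}{U}$)
$s{\left(k \right)} = 3 + k - \frac{2}{-24 - k}$
$\frac{3367969}{-2168651} - \frac{4797152}{s{\left(1523 \right)}} = \frac{3367969}{-2168651} - \frac{4797152}{\frac{1}{24 + 1523} \left(2 + \left(3 + 1523\right) \left(24 + 1523\right)\right)} = 3367969 \left(- \frac{1}{2168651}\right) - \frac{4797152}{\frac{1}{1547} \left(2 + 1526 \cdot 1547\right)} = - \frac{3367969}{2168651} - \frac{4797152}{\frac{1}{1547} \left(2 + 2360722\right)} = - \frac{3367969}{2168651} - \frac{4797152}{\frac{1}{1547} \cdot 2360724} = - \frac{3367969}{2168651} - \frac{4797152}{\frac{2360724}{1547}} = - \frac{3367969}{2168651} - \frac{1855298536}{590181} = - \frac{4025482736707325}{1279896615831}$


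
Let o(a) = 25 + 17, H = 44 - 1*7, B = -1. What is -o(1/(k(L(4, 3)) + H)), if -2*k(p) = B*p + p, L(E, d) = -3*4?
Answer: -42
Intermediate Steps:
L(E, d) = -12
k(p) = 0 (k(p) = -(-p + p)/2 = -½*0 = 0)
H = 37 (H = 44 - 7 = 37)
o(a) = 42
-o(1/(k(L(4, 3)) + H)) = -1*42 = -42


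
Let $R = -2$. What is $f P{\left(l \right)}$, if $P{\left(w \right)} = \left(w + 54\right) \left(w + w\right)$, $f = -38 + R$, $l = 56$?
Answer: $-492800$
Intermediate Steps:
$f = -40$ ($f = -38 - 2 = -40$)
$P{\left(w \right)} = 2 w \left(54 + w\right)$ ($P{\left(w \right)} = \left(54 + w\right) 2 w = 2 w \left(54 + w\right)$)
$f P{\left(l \right)} = - 40 \cdot 2 \cdot 56 \left(54 + 56\right) = - 40 \cdot 2 \cdot 56 \cdot 110 = \left(-40\right) 12320 = -492800$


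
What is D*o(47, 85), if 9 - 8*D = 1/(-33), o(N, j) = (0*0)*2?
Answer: 0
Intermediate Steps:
o(N, j) = 0 (o(N, j) = 0*2 = 0)
D = 149/132 (D = 9/8 - 1/8/(-33) = 9/8 - 1/8*(-1/33) = 9/8 + 1/264 = 149/132 ≈ 1.1288)
D*o(47, 85) = (149/132)*0 = 0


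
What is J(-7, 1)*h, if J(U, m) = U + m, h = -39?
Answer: 234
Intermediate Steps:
J(-7, 1)*h = (-7 + 1)*(-39) = -6*(-39) = 234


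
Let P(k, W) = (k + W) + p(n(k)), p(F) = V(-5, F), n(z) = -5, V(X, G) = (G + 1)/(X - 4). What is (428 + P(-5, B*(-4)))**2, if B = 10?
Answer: 11909401/81 ≈ 1.4703e+5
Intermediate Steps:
V(X, G) = (1 + G)/(-4 + X)
p(F) = -1/9 - F/9 (p(F) = (1 + F)/(-4 - 5) = (1 + F)/(-9) = -(1 + F)/9 = -1/9 - F/9)
P(k, W) = 4/9 + W + k (P(k, W) = (k + W) + (-1/9 - 1/9*(-5)) = (W + k) + (-1/9 + 5/9) = (W + k) + 4/9 = 4/9 + W + k)
(428 + P(-5, B*(-4)))**2 = (428 + (4/9 + 10*(-4) - 5))**2 = (428 + (4/9 - 40 - 5))**2 = (428 - 401/9)**2 = (3451/9)**2 = 11909401/81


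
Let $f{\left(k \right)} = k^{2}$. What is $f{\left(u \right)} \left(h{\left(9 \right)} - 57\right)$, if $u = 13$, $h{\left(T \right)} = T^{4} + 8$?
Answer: $1100528$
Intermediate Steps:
$h{\left(T \right)} = 8 + T^{4}$
$f{\left(u \right)} \left(h{\left(9 \right)} - 57\right) = 13^{2} \left(\left(8 + 9^{4}\right) - 57\right) = 169 \left(\left(8 + 6561\right) - 57\right) = 169 \left(6569 - 57\right) = 169 \cdot 6512 = 1100528$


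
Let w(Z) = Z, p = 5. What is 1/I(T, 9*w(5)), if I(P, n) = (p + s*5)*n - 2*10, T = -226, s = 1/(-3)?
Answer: 1/130 ≈ 0.0076923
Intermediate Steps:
s = -1/3 ≈ -0.33333
I(P, n) = -20 + 10*n/3 (I(P, n) = (5 - 1/3*5)*n - 2*10 = (5 - 5/3)*n - 20 = 10*n/3 - 20 = -20 + 10*n/3)
1/I(T, 9*w(5)) = 1/(-20 + 10*(9*5)/3) = 1/(-20 + (10/3)*45) = 1/(-20 + 150) = 1/130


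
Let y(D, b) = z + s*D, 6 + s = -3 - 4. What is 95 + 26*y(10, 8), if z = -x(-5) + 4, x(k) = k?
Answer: -3051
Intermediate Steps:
s = -13 (s = -6 + (-3 - 4) = -6 - 7 = -13)
z = 9 (z = -1*(-5) + 4 = 5 + 4 = 9)
y(D, b) = 9 - 13*D
95 + 26*y(10, 8) = 95 + 26*(9 - 13*10) = 95 + 26*(9 - 130) = 95 + 26*(-121) = 95 - 3146 = -3051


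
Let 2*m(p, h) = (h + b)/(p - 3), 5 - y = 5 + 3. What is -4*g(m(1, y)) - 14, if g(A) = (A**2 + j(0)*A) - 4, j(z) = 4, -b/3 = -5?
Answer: 14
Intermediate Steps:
b = 15 (b = -3*(-5) = 15)
y = -3 (y = 5 - (5 + 3) = 5 - 1*8 = 5 - 8 = -3)
m(p, h) = (15 + h)/(2*(-3 + p)) (m(p, h) = ((h + 15)/(p - 3))/2 = ((15 + h)/(-3 + p))/2 = (15 + h)/(2*(-3 + p)))
g(A) = -4 + A**2 + 4*A (g(A) = (A**2 + 4*A) - 4 = -4 + A**2 + 4*A)
-4*g(m(1, y)) - 14 = -4*(-4 + ((15 - 3)/(2*(-3 + 1)))**2 + 4*((15 - 3)/(2*(-3 + 1)))) - 14 = -4*(-4 + ((1/2)*12/(-2))**2 + 4*((1/2)*12/(-2))) - 14 = -4*(-4 + ((1/2)*(-1/2)*12)**2 + 4*((1/2)*(-1/2)*12)) - 14 = -4*(-4 + (-3)**2 + 4*(-3)) - 14 = -4*(-4 + 9 - 12) - 14 = -4*(-7) - 14 = 28 - 14 = 14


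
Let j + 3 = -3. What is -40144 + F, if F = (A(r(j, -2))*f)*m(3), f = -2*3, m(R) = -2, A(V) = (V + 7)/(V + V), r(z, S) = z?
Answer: -40145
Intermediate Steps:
j = -6 (j = -3 - 3 = -6)
A(V) = (7 + V)/(2*V) (A(V) = (7 + V)/((2*V)) = (7 + V)*(1/(2*V)) = (7 + V)/(2*V))
f = -6
F = -1 (F = (((1/2)*(7 - 6)/(-6))*(-6))*(-2) = (((1/2)*(-1/6)*1)*(-6))*(-2) = -1/12*(-6)*(-2) = (1/2)*(-2) = -1)
-40144 + F = -40144 - 1 = -40145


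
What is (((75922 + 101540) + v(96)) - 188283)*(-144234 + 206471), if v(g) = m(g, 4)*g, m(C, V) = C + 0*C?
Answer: -99890385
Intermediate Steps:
m(C, V) = C (m(C, V) = C + 0 = C)
v(g) = g**2 (v(g) = g*g = g**2)
(((75922 + 101540) + v(96)) - 188283)*(-144234 + 206471) = (((75922 + 101540) + 96**2) - 188283)*(-144234 + 206471) = ((177462 + 9216) - 188283)*62237 = (186678 - 188283)*62237 = -1605*62237 = -99890385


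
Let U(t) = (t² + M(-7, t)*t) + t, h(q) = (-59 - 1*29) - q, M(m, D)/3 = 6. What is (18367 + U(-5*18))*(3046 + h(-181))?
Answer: 77712223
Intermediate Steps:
M(m, D) = 18 (M(m, D) = 3*6 = 18)
h(q) = -88 - q (h(q) = (-59 - 29) - q = -88 - q)
U(t) = t² + 19*t (U(t) = (t² + 18*t) + t = t² + 19*t)
(18367 + U(-5*18))*(3046 + h(-181)) = (18367 + (-5*18)*(19 - 5*18))*(3046 + (-88 - 1*(-181))) = (18367 - 90*(19 - 90))*(3046 + (-88 + 181)) = (18367 - 90*(-71))*(3046 + 93) = (18367 + 6390)*3139 = 24757*3139 = 77712223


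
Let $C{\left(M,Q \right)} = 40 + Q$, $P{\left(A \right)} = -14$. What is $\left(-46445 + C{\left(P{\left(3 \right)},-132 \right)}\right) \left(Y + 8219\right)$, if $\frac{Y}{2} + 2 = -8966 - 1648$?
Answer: $605585981$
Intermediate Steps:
$Y = -21232$ ($Y = -4 + 2 \left(-8966 - 1648\right) = -4 + 2 \left(-10614\right) = -4 - 21228 = -21232$)
$\left(-46445 + C{\left(P{\left(3 \right)},-132 \right)}\right) \left(Y + 8219\right) = \left(-46445 + \left(40 - 132\right)\right) \left(-21232 + 8219\right) = \left(-46445 - 92\right) \left(-13013\right) = \left(-46537\right) \left(-13013\right) = 605585981$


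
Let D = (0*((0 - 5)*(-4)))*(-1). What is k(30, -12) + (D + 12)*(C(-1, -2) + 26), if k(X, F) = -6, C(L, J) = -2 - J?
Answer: 306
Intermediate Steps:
D = 0 (D = (0*(-5*(-4)))*(-1) = (0*20)*(-1) = 0*(-1) = 0)
k(30, -12) + (D + 12)*(C(-1, -2) + 26) = -6 + (0 + 12)*((-2 - 1*(-2)) + 26) = -6 + 12*((-2 + 2) + 26) = -6 + 12*(0 + 26) = -6 + 12*26 = -6 + 312 = 306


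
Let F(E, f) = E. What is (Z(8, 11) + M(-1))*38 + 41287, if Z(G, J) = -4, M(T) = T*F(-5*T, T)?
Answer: 40945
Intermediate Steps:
M(T) = -5*T**2 (M(T) = T*(-5*T) = -5*T**2)
(Z(8, 11) + M(-1))*38 + 41287 = (-4 - 5*(-1)**2)*38 + 41287 = (-4 - 5*1)*38 + 41287 = (-4 - 5)*38 + 41287 = -9*38 + 41287 = -342 + 41287 = 40945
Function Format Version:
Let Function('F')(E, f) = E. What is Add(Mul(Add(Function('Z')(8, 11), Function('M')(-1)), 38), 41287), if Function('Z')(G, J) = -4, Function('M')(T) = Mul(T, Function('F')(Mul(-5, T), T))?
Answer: 40945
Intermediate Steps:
Function('M')(T) = Mul(-5, Pow(T, 2)) (Function('M')(T) = Mul(T, Mul(-5, T)) = Mul(-5, Pow(T, 2)))
Add(Mul(Add(Function('Z')(8, 11), Function('M')(-1)), 38), 41287) = Add(Mul(Add(-4, Mul(-5, Pow(-1, 2))), 38), 41287) = Add(Mul(Add(-4, Mul(-5, 1)), 38), 41287) = Add(Mul(Add(-4, -5), 38), 41287) = Add(Mul(-9, 38), 41287) = Add(-342, 41287) = 40945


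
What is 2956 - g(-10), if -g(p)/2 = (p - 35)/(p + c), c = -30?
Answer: 11833/4 ≈ 2958.3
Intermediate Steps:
g(p) = -2*(-35 + p)/(-30 + p) (g(p) = -2*(p - 35)/(p - 30) = -2*(-35 + p)/(-30 + p))
2956 - g(-10) = 2956 - 2*(35 - 1*(-10))/(-30 - 10) = 2956 - 2*(35 + 10)/(-40) = 2956 - 2*(-1)*45/40 = 2956 - 1*(-9/4) = 2956 + 9/4 = 11833/4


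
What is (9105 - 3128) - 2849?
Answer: 3128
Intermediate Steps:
(9105 - 3128) - 2849 = 5977 - 2849 = 3128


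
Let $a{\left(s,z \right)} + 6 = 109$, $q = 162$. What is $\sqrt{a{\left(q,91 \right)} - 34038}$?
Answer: $i \sqrt{33935} \approx 184.21 i$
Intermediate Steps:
$a{\left(s,z \right)} = 103$ ($a{\left(s,z \right)} = -6 + 109 = 103$)
$\sqrt{a{\left(q,91 \right)} - 34038} = \sqrt{103 - 34038} = \sqrt{-33935} = i \sqrt{33935}$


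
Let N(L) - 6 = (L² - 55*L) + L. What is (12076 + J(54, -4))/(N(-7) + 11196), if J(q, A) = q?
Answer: 12130/11629 ≈ 1.0431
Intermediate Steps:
N(L) = 6 + L² - 54*L (N(L) = 6 + ((L² - 55*L) + L) = 6 + (L² - 54*L) = 6 + L² - 54*L)
(12076 + J(54, -4))/(N(-7) + 11196) = (12076 + 54)/((6 + (-7)² - 54*(-7)) + 11196) = 12130/((6 + 49 + 378) + 11196) = 12130/(433 + 11196) = 12130/11629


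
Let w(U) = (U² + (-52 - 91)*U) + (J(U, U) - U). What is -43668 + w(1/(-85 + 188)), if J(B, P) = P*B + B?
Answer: -463288539/10609 ≈ -43669.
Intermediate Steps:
J(B, P) = B + B*P (J(B, P) = B*P + B = B + B*P)
w(U) = U² - 144*U + U*(1 + U) (w(U) = (U² + (-52 - 91)*U) + (U*(1 + U) - U) = (U² - 143*U) + (-U + U*(1 + U)) = U² - 144*U + U*(1 + U))
-43668 + w(1/(-85 + 188)) = -43668 + (-143 + 2/(-85 + 188))/(-85 + 188) = -43668 + (-143 + 2/103)/103 = -43668 + (1/103)*(-14727/103) = -43668 - 14727/10609 = -463288539/10609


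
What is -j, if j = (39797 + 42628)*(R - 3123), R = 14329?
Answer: -923654550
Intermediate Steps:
j = 923654550 (j = (39797 + 42628)*(14329 - 3123) = 82425*11206 = 923654550)
-j = -1*923654550 = -923654550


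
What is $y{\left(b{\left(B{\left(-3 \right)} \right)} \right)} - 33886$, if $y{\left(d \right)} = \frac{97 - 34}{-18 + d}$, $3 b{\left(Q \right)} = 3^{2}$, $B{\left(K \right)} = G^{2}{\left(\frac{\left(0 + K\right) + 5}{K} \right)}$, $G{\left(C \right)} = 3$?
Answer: $- \frac{169451}{5} \approx -33890.0$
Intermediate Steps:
$B{\left(K \right)} = 9$ ($B{\left(K \right)} = 3^{2} = 9$)
$b{\left(Q \right)} = 3$ ($b{\left(Q \right)} = \frac{3^{2}}{3} = \frac{1}{3} \cdot 9 = 3$)
$y{\left(d \right)} = \frac{63}{-18 + d}$
$y{\left(b{\left(B{\left(-3 \right)} \right)} \right)} - 33886 = \frac{63}{-18 + 3} - 33886 = \frac{63}{-15} - 33886 = 63 \left(- \frac{1}{15}\right) - 33886 = - \frac{21}{5} - 33886 = - \frac{169451}{5}$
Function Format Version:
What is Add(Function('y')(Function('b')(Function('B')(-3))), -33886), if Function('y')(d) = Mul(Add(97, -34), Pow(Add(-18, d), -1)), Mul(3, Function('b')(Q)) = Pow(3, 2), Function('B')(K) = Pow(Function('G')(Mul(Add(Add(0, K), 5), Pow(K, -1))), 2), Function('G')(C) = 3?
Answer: Rational(-169451, 5) ≈ -33890.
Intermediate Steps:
Function('B')(K) = 9 (Function('B')(K) = Pow(3, 2) = 9)
Function('b')(Q) = 3 (Function('b')(Q) = Mul(Rational(1, 3), Pow(3, 2)) = Mul(Rational(1, 3), 9) = 3)
Function('y')(d) = Mul(63, Pow(Add(-18, d), -1))
Add(Function('y')(Function('b')(Function('B')(-3))), -33886) = Add(Mul(63, Pow(Add(-18, 3), -1)), -33886) = Add(Mul(63, Pow(-15, -1)), -33886) = Add(Mul(63, Rational(-1, 15)), -33886) = Add(Rational(-21, 5), -33886) = Rational(-169451, 5)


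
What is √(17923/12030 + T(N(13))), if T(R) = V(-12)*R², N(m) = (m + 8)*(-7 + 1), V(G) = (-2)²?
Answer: √9190571647290/12030 ≈ 252.00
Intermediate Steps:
V(G) = 4
N(m) = -48 - 6*m (N(m) = (8 + m)*(-6) = -48 - 6*m)
T(R) = 4*R²
√(17923/12030 + T(N(13))) = √(17923/12030 + 4*(-48 - 6*13)²) = √(17923*(1/12030) + 4*(-48 - 78)²) = √(17923/12030 + 4*(-126)²) = √(17923/12030 + 4*15876) = √(17923/12030 + 63504) = √(763971043/12030) = √9190571647290/12030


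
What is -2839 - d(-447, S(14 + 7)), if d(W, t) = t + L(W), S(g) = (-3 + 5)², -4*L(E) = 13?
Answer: -11359/4 ≈ -2839.8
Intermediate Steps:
L(E) = -13/4 (L(E) = -¼*13 = -13/4)
S(g) = 4 (S(g) = 2² = 4)
d(W, t) = -13/4 + t (d(W, t) = t - 13/4 = -13/4 + t)
-2839 - d(-447, S(14 + 7)) = -2839 - (-13/4 + 4) = -2839 - 1*¾ = -2839 - ¾ = -11359/4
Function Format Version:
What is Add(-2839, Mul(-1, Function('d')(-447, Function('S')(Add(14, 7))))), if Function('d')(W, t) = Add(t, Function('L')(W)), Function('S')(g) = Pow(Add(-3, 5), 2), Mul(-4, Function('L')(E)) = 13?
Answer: Rational(-11359, 4) ≈ -2839.8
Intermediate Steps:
Function('L')(E) = Rational(-13, 4) (Function('L')(E) = Mul(Rational(-1, 4), 13) = Rational(-13, 4))
Function('S')(g) = 4 (Function('S')(g) = Pow(2, 2) = 4)
Function('d')(W, t) = Add(Rational(-13, 4), t) (Function('d')(W, t) = Add(t, Rational(-13, 4)) = Add(Rational(-13, 4), t))
Add(-2839, Mul(-1, Function('d')(-447, Function('S')(Add(14, 7))))) = Add(-2839, Mul(-1, Add(Rational(-13, 4), 4))) = Add(-2839, Mul(-1, Rational(3, 4))) = Add(-2839, Rational(-3, 4)) = Rational(-11359, 4)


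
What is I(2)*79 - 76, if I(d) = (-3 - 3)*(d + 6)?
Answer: -3868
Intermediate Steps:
I(d) = -36 - 6*d (I(d) = -6*(6 + d) = -36 - 6*d)
I(2)*79 - 76 = (-36 - 6*2)*79 - 76 = (-36 - 12)*79 - 76 = -48*79 - 76 = -3792 - 76 = -3868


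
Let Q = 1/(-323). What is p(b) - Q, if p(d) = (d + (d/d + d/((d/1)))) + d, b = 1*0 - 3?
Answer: -1291/323 ≈ -3.9969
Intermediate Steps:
Q = -1/323 ≈ -0.0030960
b = -3 (b = 0 - 3 = -3)
p(d) = 2 + 2*d (p(d) = (d + (1 + d/((d*1)))) + d = (d + (1 + d/d)) + d = (d + (1 + 1)) + d = (d + 2) + d = (2 + d) + d = 2 + 2*d)
p(b) - Q = (2 + 2*(-3)) - 1*(-1/323) = (2 - 6) + 1/323 = -4 + 1/323 = -1291/323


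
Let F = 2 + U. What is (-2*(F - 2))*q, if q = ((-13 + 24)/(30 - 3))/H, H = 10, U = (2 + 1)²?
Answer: -11/15 ≈ -0.73333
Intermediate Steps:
U = 9 (U = 3² = 9)
F = 11 (F = 2 + 9 = 11)
q = 11/270 (q = ((-13 + 24)/(30 - 3))/10 = (11/27)*(⅒) = 11/270 ≈ 0.040741)
(-2*(F - 2))*q = -2*(11 - 2)*(11/270) = -2*9*(11/270) = -18*11/270 = -11/15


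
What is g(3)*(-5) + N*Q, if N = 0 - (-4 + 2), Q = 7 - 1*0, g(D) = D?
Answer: -1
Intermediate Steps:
Q = 7 (Q = 7 + 0 = 7)
N = 2 (N = 0 - 1*(-2) = 0 + 2 = 2)
g(3)*(-5) + N*Q = 3*(-5) + 2*7 = -15 + 14 = -1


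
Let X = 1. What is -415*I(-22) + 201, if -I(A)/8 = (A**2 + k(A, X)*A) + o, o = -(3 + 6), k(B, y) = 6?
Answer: 1138961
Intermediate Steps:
o = -9 (o = -1*9 = -9)
I(A) = 72 - 48*A - 8*A**2 (I(A) = -8*((A**2 + 6*A) - 9) = -8*(-9 + A**2 + 6*A) = 72 - 48*A - 8*A**2)
-415*I(-22) + 201 = -415*(72 - 48*(-22) - 8*(-22)**2) + 201 = -415*(72 + 1056 - 8*484) + 201 = -415*(72 + 1056 - 3872) + 201 = -415*(-2744) + 201 = 1138760 + 201 = 1138961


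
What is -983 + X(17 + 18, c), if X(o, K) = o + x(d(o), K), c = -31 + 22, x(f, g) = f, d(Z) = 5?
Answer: -943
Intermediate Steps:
c = -9
X(o, K) = 5 + o (X(o, K) = o + 5 = 5 + o)
-983 + X(17 + 18, c) = -983 + (5 + (17 + 18)) = -983 + (5 + 35) = -983 + 40 = -943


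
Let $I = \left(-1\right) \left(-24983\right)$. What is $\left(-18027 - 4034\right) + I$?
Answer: $2922$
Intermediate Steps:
$I = 24983$
$\left(-18027 - 4034\right) + I = \left(-18027 - 4034\right) + 24983 = -22061 + 24983 = 2922$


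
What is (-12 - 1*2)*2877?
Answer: -40278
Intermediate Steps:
(-12 - 1*2)*2877 = (-12 - 2)*2877 = -14*2877 = -40278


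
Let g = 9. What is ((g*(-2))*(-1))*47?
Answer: 846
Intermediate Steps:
((g*(-2))*(-1))*47 = ((9*(-2))*(-1))*47 = -18*(-1)*47 = 18*47 = 846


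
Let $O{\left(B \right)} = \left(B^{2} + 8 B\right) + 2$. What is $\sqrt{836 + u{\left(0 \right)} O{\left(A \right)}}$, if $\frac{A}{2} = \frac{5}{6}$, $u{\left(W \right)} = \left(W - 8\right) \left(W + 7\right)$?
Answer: $\frac{2 i \sqrt{401}}{3} \approx 13.35 i$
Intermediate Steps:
$u{\left(W \right)} = \left(-8 + W\right) \left(7 + W\right)$
$A = \frac{5}{3}$ ($A = 2 \cdot \frac{5}{6} = \frac{5}{3} \approx 1.6667$)
$O{\left(B \right)} = 2 + B^{2} + 8 B$
$\sqrt{836 + u{\left(0 \right)} O{\left(A \right)}} = \sqrt{836 + \left(-56 + 0^{2} - 0\right) \left(2 + \left(\frac{5}{3}\right)^{2} + 8 \cdot \frac{5}{3}\right)} = \sqrt{836 + \left(-56 + 0 + 0\right) \left(2 + \frac{25}{9} + \frac{40}{3}\right)} = \sqrt{836 - \frac{9128}{9}} = \sqrt{- \frac{1604}{9}} = \frac{2 i \sqrt{401}}{3}$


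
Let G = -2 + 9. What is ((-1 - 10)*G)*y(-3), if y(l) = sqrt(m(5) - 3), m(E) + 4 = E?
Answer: -77*I*sqrt(2) ≈ -108.89*I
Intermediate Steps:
m(E) = -4 + E
y(l) = I*sqrt(2) (y(l) = sqrt((-4 + 5) - 3) = sqrt(1 - 3) = sqrt(-2) = I*sqrt(2))
G = 7
((-1 - 10)*G)*y(-3) = ((-1 - 10)*7)*(I*sqrt(2)) = (-11*7)*(I*sqrt(2)) = -77*I*sqrt(2)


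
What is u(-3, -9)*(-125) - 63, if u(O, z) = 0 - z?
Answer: -1188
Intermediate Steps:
u(O, z) = -z
u(-3, -9)*(-125) - 63 = -1*(-9)*(-125) - 63 = 9*(-125) - 63 = -1125 - 63 = -1188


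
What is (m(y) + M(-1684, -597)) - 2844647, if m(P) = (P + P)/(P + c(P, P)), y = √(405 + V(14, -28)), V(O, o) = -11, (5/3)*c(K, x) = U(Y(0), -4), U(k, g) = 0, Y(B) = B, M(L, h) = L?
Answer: -2846329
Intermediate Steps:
c(K, x) = 0 (c(K, x) = (⅗)*0 = 0)
y = √394 (y = √(405 - 11) = √394 ≈ 19.849)
m(P) = 2 (m(P) = (P + P)/(P + 0) = (2*P)/P = 2)
(m(y) + M(-1684, -597)) - 2844647 = (2 - 1684) - 2844647 = -1682 - 2844647 = -2846329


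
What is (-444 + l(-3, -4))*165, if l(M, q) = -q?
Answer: -72600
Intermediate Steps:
(-444 + l(-3, -4))*165 = (-444 - 1*(-4))*165 = (-444 + 4)*165 = -440*165 = -72600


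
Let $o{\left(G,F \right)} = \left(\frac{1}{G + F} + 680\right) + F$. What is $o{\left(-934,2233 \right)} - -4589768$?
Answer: $\frac{5965892620}{1299} \approx 4.5927 \cdot 10^{6}$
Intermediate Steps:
$o{\left(G,F \right)} = 680 + F + \frac{1}{F + G}$ ($o{\left(G,F \right)} = \left(\frac{1}{F + G} + 680\right) + F = \left(680 + \frac{1}{F + G}\right) + F = 680 + F + \frac{1}{F + G}$)
$o{\left(-934,2233 \right)} - -4589768 = \frac{1 + 2233^{2} + 680 \cdot 2233 + 680 \left(-934\right) + 2233 \left(-934\right)}{2233 - 934} - -4589768 = \frac{1 + 4986289 + 1518440 - 635120 - 2085622}{1299} + 4589768 = \frac{1}{1299} \cdot 3783988 + 4589768 = \frac{3783988}{1299} + 4589768 = \frac{5965892620}{1299}$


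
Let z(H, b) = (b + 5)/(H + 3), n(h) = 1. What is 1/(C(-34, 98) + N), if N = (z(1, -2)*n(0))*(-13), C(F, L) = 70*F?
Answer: -4/9559 ≈ -0.00041845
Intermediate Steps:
z(H, b) = (5 + b)/(3 + H)
N = -39/4 (N = (((5 - 2)/(3 + 1))*1)*(-13) = ((3/4)*1)*(-13) = (((¼)*3)*1)*(-13) = ((¾)*1)*(-13) = (¾)*(-13) = -39/4 ≈ -9.7500)
1/(C(-34, 98) + N) = 1/(70*(-34) - 39/4) = 1/(-2380 - 39/4) = 1/(-9559/4) = -4/9559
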